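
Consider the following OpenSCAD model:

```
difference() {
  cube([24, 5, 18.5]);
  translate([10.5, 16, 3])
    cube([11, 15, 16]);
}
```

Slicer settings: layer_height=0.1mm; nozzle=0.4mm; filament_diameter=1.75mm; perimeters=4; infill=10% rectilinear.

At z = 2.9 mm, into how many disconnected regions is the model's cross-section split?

1

At z = 2.9 mm: the 24×5 cube contributes its full rectangle; the cube at (10.5, 16) is not intersected at this z (z outside [3, 19]); After the difference (first − rest): none of the subtracted shapes is present at this height, so the 24×5 cube is unchanged — 1 connected region. The result has 1 disconnected region.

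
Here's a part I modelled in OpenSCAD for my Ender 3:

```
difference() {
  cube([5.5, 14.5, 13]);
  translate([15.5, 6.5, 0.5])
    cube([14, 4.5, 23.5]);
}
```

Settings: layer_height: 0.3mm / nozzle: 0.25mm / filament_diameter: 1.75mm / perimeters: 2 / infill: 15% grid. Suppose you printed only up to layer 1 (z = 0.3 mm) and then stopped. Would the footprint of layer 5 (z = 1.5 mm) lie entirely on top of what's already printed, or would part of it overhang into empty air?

Compare the two slices. At z = 0.3: the 5.5×14.5 cube contributes its full rectangle (area 79.75 mm²); the cube at (15.5, 6.5) is not intersected at this z (z outside [0.5, 24]); Subtracting the remaining from the first: none of the subtracted shapes is present at this height, so the 5.5×14.5 cube is unchanged — area = 79.75 mm². At z = 1.5: the cube (footprint 5.5×14.5) is included at this height (area 79.75 mm²); the 14×4.5 cube at (15.5, 6.5) contributes its full rectangle (area 63.00 mm²); Taking the first minus the rest: starting from the 5.5×14.5 cube (79.75 mm²), the 14×4.5 cube at (15.5, 6.5) misses the remaining region (no effect) — area = 79.75 mm². Checking containment: the cross-section at z = 1.5 is a subset of the cross-section at z = 0.3.

entirely on top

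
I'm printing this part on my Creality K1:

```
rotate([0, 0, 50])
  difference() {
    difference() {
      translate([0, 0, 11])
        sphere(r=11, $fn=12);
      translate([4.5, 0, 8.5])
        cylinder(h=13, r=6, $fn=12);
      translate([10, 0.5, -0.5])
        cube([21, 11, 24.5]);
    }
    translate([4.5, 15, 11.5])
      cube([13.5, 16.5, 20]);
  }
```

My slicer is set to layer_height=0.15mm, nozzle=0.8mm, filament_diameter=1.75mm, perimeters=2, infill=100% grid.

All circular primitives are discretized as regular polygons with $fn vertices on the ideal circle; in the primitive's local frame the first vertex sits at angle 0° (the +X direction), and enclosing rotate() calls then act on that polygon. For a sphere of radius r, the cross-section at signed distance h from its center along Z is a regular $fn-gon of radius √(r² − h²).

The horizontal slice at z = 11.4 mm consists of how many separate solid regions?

1

At z = 11.4 mm: the r=11 sphere contributes a regular 12-gon of circumradius √(11²−0.4²) = 10.993; the cylinder at (4.5, 0): section is a regular 12-gon, circumradius r=6; the cube at (10, 0.5) (footprint 21×11) is included at this height; Subtracting the remaining from the first: starting from the r=11 sphere, the r=6 cylinder at (4.5, 0) lies wholly inside it (removes its full 108.00 mm² and its 37.27 mm outline becomes a hole wall); the 21×11 cube at (10, 0.5) partially overlaps it — only the 1.13 mm² overlap (of its 231.00 mm²) is removed, clipping the outline — 1 connected region; the cube at (4.5, 15) does not reach this height (z outside [11.5, 31.5]); Taking the first minus the rest: none of the subtracted shapes is present at this height, so that combined region is unchanged — 1 connected region; (rotated 50° about Z; rotation is an isometry so areas/perimeters/island counts are preserved). The result has 1 disconnected region.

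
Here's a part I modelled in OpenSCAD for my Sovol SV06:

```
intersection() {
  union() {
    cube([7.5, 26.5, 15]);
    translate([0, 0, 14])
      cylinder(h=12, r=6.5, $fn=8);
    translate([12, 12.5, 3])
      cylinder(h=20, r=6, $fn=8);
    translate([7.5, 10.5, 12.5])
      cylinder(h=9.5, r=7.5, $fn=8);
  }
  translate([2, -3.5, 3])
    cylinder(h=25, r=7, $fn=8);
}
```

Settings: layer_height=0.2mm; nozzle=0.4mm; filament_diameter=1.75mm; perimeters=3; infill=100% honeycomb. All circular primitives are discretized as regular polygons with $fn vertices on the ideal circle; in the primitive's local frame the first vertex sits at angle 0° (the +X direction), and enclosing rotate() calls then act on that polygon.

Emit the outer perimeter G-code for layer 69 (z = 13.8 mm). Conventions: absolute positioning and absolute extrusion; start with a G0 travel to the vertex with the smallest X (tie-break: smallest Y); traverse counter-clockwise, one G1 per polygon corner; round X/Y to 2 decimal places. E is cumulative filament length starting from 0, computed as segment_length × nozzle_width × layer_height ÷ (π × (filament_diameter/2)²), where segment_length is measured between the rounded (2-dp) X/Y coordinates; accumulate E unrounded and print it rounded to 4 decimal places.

G0 X0.00 Y0.00 Z13.80
G1 X7.50 Y0.00 E0.2495
G1 X7.50 Y0.12 E0.2534
G1 X6.95 Y1.45 E0.3013
G1 X2.00 Y3.50 E0.4795
G1 X0.00 Y2.67 E0.5515
G1 X0.00 Y0.00 E0.6403

At z = 13.8 mm: the cube is present — its section is the full 7.5×26.5 rectangle; the cylinder does not reach this height (z outside [14, 26]); the cylinder at (12, 12.5): section is a regular 8-gon, circumradius r=6; the r=7.5 cylinder at (7.5, 10.5) contributes a regular 8-gon of circumradius 7.5; Combining (union): the regions partially overlap (shared area 145.54 mm²), so overlapping operands fuse into one piece — 1 connected region; the cylinder at (2, -3.5): section is a regular 8-gon, circumradius r=7; Taking the intersection: the r=7 cylinder at (2, -3.5) partially overlaps that combined region; clipping to the common part keeps 18.85 mm² — 1 connected region. The outline is a single polygon with 6 vertices. Extrusion per mm of travel: 0.4 × 0.2 / (π × 0.875²) = 0.033260. Accumulating E over each segment gives final E = 0.6403.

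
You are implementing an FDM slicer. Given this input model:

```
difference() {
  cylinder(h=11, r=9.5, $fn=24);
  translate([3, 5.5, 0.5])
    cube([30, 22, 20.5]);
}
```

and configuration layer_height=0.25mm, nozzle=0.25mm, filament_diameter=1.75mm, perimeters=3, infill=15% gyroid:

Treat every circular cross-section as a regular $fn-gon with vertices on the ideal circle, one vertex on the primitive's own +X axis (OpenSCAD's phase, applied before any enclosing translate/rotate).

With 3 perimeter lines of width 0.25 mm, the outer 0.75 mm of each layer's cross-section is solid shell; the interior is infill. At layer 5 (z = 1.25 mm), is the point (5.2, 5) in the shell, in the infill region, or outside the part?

shell

At z = 1.25 mm: the r=9.5 cylinder contributes a regular 24-gon of circumradius 9.5; the cube at (3, 5.5) is present — its section is the full 30×22 rectangle; Taking the first minus the rest: starting from the r=9.5 cylinder, the 30×22 cube at (3, 5.5) partially overlaps it — only the 9.86 mm² overlap (of its 660.00 mm²) is removed, clipping the outline — 1 connected region. Overall, the cross-section is a single solid region. The nearest boundary edge runs (3.00, 5.50)→(7.65, 5.50); distance from the point to it = 0.50 mm. The point is inside the cross-section, 0.50 mm from the nearest boundary — within the 0.75 mm shell band (3 × 0.25).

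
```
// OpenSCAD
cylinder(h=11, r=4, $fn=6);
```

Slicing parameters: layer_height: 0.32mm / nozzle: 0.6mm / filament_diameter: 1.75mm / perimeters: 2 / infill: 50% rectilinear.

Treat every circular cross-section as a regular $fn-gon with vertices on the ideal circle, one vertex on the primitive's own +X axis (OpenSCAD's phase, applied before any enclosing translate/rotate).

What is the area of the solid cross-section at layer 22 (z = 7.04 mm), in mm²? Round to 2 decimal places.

41.57 mm²

At z = 7.04 mm: the r=4 cylinder gives a regular 6-gon of circumradius 4 (constant along its height) (area = (6/2)·4.000²·sin(360°/6) = 41.57 mm²). Overall, the cross-section is a single solid region. Net area = 41.57 mm².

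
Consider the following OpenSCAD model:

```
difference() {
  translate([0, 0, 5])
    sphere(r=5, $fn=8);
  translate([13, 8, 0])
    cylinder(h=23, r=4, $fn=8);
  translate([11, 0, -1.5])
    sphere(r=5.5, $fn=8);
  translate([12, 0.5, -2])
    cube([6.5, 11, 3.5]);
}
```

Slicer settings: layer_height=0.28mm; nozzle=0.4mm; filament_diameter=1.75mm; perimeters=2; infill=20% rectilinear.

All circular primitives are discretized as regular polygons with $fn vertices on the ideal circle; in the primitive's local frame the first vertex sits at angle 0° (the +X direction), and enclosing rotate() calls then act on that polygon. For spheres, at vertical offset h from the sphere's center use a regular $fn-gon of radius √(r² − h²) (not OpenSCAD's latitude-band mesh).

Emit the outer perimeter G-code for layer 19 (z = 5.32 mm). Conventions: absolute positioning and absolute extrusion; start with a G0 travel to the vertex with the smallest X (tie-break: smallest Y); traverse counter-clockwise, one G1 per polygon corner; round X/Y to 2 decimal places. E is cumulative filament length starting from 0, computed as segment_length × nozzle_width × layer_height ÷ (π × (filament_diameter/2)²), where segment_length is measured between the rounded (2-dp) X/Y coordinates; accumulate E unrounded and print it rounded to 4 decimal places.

At z = 5.32 mm: the r=5 sphere slices to a regular 8-gon of circumradius 4.990 (√(r²−h²) with h=0.32 from center); the r=4 cylinder at (13, 8) gives a regular 8-gon of circumradius 4 (constant along its height); the sphere at (11, 0) is not intersected at this z (|z−center|=6.820 > r=5.5); the cube at (12, 0.5) is absent (z outside [-2, 1.5]); Subtracting the remaining from the first: starting from the r=5 sphere, the r=4 cylinder at (13, 8) misses the remaining region (no effect) — 1 connected region. The outline is a single polygon with 8 vertices. Extrusion per mm of travel: 0.4 × 0.28 / (π × 0.875²) = 0.046564. Accumulating E over each segment gives final E = 1.4230.

G0 X-4.99 Y0.00 Z5.32
G1 X-3.53 Y-3.53 E0.1779
G1 X0.00 Y-4.99 E0.3558
G1 X3.53 Y-3.53 E0.5336
G1 X4.99 Y0.00 E0.7115
G1 X3.53 Y3.53 E0.8894
G1 X0.00 Y4.99 E1.0673
G1 X-3.53 Y3.53 E1.2451
G1 X-4.99 Y0.00 E1.4230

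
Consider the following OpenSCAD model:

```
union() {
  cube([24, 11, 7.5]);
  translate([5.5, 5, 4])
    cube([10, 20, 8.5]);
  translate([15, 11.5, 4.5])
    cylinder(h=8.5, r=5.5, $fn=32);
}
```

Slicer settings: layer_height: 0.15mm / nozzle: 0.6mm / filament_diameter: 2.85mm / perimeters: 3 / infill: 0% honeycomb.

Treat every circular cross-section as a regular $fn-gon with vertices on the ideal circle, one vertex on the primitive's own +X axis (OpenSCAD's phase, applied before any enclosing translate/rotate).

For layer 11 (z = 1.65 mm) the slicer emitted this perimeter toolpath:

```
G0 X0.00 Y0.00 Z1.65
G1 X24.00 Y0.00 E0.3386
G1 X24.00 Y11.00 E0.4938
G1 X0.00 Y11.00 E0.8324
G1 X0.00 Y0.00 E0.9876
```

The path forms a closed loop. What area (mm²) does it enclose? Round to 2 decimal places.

264.00 mm²

Apply the shoelace formula to the sequence of (X, Y) vertices; enclosed area = 264.00 mm².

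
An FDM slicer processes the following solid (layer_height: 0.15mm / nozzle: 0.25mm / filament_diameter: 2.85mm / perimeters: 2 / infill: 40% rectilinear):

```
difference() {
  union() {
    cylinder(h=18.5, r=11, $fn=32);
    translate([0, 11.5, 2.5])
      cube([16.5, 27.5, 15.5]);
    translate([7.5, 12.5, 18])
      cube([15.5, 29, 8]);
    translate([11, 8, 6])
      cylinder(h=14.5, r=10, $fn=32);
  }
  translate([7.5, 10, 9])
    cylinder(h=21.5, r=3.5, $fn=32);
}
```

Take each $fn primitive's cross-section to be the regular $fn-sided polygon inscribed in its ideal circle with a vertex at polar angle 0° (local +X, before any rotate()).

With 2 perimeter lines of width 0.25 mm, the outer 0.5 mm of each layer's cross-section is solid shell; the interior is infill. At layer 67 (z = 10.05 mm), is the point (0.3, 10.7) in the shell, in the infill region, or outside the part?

At z = 10.05 mm: the r=11 cylinder gives a regular 32-gon of circumradius 11 (constant along its height); the 16.5×27.5 cube at (0, 11.5) contributes its full rectangle; the cube at (7.5, 12.5) is not intersected at this z (z outside [18, 26]); the r=10 cylinder at (11, 8) gives a regular 32-gon of circumradius 10 (constant along its height); Merging all regions: the regions partially overlap (shared area 157.35 mm²), so overlapping operands fuse into one piece — 1 connected region; the r=3.5 cylinder at (7.5, 10) gives a regular 32-gon of circumradius 3.5 (constant along its height); After the difference (first − rest): starting from that combined region, the r=3.5 cylinder at (7.5, 10) lies wholly inside it (removes its full 38.24 mm² and its 21.96 mm outline becomes a hole wall) — 1 connected region with 1 hole. Overall, the cross-section is one region with 1 hole. The nearest boundary edge runs (0.00, 11.00)→(1.47, 10.86); distance from the point to it = 0.27 mm. The point is inside the cross-section, 0.27 mm from the nearest boundary — within the 0.5 mm shell band (2 × 0.25).

shell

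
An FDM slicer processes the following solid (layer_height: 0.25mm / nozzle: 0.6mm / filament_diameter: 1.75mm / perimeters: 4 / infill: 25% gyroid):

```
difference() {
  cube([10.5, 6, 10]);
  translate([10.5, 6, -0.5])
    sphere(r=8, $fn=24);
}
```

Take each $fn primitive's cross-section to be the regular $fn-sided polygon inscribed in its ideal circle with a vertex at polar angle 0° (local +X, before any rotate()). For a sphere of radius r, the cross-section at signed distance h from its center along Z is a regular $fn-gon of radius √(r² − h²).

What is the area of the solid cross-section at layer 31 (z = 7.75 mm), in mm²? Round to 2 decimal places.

63.00 mm²

At z = 7.75 mm: the 10.5×6 cube contributes its full rectangle (area 63.00 mm²); the sphere at (10.5, 6) is not intersected at this z (|z−center|=8.250 > r=8); Taking the first minus the rest: none of the subtracted shapes is present at this height, so the 10.5×6 cube is unchanged — area = 63.00 mm². Overall, the cross-section is a single solid region. Net area = 63.00 mm².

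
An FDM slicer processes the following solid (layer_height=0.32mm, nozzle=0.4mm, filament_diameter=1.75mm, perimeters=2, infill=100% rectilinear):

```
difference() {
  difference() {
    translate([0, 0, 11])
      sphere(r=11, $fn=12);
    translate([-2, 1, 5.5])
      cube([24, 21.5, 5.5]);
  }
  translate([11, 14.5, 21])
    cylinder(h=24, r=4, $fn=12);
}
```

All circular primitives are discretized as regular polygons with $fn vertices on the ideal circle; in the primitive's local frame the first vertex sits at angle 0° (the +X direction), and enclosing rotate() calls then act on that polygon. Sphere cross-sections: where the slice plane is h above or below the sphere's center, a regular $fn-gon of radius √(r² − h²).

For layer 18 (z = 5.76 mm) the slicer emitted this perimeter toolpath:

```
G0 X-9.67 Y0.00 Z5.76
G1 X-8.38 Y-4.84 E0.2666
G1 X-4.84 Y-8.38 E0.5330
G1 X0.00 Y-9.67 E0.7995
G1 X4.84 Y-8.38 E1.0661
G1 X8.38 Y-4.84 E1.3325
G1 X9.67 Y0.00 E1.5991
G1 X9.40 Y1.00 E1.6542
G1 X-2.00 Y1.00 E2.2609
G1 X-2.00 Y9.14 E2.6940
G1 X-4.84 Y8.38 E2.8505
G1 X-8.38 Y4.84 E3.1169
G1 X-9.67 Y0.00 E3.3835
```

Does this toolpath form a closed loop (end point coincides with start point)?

Start point (G0): (-9.67, 0.00). End point (last G1): the path returns to the start — closed.

yes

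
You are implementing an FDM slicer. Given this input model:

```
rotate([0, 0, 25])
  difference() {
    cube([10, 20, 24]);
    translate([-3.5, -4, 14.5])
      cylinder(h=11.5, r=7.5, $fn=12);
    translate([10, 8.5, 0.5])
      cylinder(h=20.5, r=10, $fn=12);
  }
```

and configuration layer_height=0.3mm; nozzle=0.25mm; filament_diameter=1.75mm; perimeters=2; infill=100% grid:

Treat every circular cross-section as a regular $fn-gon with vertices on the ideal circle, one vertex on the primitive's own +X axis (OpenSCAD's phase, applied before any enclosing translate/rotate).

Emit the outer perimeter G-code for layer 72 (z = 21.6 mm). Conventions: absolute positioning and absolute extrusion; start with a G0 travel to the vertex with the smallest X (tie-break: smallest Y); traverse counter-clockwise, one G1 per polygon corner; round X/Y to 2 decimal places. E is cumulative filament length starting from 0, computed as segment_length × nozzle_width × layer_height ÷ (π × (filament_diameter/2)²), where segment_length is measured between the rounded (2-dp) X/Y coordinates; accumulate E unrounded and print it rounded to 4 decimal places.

At z = 21.6 mm: the cube (footprint 10×20) is included at this height; the r=7.5 cylinder at (-3.5, -4) gives a regular 12-gon of circumradius 7.5 (constant along its height); the cylinder at (10, 8.5) does not reach this height (z outside [0.5, 21]); After the difference (first − rest): starting from the 10×20 cube, the r=7.5 cylinder at (-3.5, -4) partially overlaps it — only the 3.75 mm² overlap (of its 168.75 mm²) is removed, clipping the outline — 1 connected region; (rotated 25° about Z; rotation is an isometry so areas/perimeters/island counts are preserved). The outline is a single polygon with 6 vertices. Extrusion per mm of travel: 0.25 × 0.3 / (π × 0.875²) = 0.031181. Accumulating E over each segment gives final E = 1.8232.

G0 X-8.45 Y18.13 Z21.60
G1 X-1.08 Y2.32 E0.5439
G1 X-0.83 Y2.37 E0.5519
G1 X2.49 Y1.16 E0.6620
G1 X9.06 Y4.23 E0.8882
G1 X0.61 Y22.35 E1.5116
G1 X-8.45 Y18.13 E1.8232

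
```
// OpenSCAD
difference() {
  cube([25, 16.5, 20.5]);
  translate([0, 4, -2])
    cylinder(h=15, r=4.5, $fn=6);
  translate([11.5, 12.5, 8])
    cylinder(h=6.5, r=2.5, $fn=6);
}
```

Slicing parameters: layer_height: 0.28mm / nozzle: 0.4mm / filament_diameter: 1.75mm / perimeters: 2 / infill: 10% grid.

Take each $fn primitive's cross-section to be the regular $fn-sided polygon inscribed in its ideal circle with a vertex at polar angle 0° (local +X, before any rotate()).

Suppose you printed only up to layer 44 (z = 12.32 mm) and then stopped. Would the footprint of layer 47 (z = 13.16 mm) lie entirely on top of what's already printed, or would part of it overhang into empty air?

Compare the two slices. At z = 12.32: the cube (footprint 25×16.5) is included at this height (area 412.50 mm²); the cylinder at (0, 4): section is a regular 6-gon, circumradius r=4.5 (area = (6/2)·4.500²·sin(360°/6) = 52.61 mm²); the r=2.5 cylinder at (11.5, 12.5) gives a regular 6-gon of circumradius 2.5 (constant along its height) (area = (6/2)·2.500²·sin(360°/6) = 16.24 mm²); After the difference (first − rest): starting from the 25×16.5 cube (412.50 mm²), the r=4.5 cylinder at (0, 4) partially overlaps it — only the 26.31 mm² overlap (of its 52.61 mm²) is removed, clipping the outline; the r=2.5 cylinder at (11.5, 12.5) lies wholly inside it (removes its full 16.24 mm² and its 15.00 mm outline becomes a hole wall) — area = 369.96 mm². At z = 13.16: the cube is present — its section is the full 25×16.5 rectangle (area 412.50 mm²); the cylinder at (0, 4) is absent (z outside [-2, 13]); the r=2.5 cylinder at (11.5, 12.5) gives a regular 6-gon of circumradius 2.5 (constant along its height) (area = (6/2)·2.500²·sin(360°/6) = 16.24 mm²); Taking the first minus the rest: starting from the 25×16.5 cube (412.50 mm²), the r=2.5 cylinder at (11.5, 12.5) lies wholly inside it (removes its full 16.24 mm² and its 15.00 mm outline becomes a hole wall) — area = 396.26 mm². Checking containment: at z = 13.16 the cross-section extends beyond the z = 12.32 cross-section by about 26.31 mm².

part overhangs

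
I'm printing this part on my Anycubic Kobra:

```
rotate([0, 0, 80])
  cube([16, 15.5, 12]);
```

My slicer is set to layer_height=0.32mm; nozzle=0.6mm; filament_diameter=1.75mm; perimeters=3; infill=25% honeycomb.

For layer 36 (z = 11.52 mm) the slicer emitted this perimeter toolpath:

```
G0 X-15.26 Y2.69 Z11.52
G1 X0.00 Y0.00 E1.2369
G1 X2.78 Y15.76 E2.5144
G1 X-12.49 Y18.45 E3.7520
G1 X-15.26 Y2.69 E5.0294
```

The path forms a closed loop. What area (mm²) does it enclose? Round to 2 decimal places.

Apply the shoelace formula to the sequence of (X, Y) vertices; enclosed area = 248.04 mm².

248.04 mm²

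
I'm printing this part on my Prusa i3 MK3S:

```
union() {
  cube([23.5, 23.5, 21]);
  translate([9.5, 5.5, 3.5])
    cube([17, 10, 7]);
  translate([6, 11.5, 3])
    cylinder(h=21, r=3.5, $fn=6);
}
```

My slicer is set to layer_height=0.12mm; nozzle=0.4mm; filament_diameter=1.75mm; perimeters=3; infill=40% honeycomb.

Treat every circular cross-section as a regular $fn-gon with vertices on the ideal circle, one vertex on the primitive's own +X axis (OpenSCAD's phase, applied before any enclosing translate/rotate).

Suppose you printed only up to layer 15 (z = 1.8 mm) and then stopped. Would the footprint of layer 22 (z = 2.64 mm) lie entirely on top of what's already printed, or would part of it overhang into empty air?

entirely on top

Compare the two slices. At z = 1.8: the 23.5×23.5 cube contributes its full rectangle (area 552.25 mm²); the cube at (9.5, 5.5) is absent (z outside [3.5, 10.5]); the cylinder at (6, 11.5) is absent (z outside [3, 24]); Combining (union): only the 23.5×23.5 cube is present, so the union is just that shape — area = 552.25 mm². At z = 2.64: the 23.5×23.5 cube contributes its full rectangle (area 552.25 mm²); the cube at (9.5, 5.5) is absent (z outside [3.5, 10.5]); the cylinder at (6, 11.5) is not intersected at this z (z outside [3, 24]); Combining (union): only the 23.5×23.5 cube is present, so the union is just that shape — area = 552.25 mm². Checking containment: the cross-section at z = 2.64 is a subset of the cross-section at z = 1.8.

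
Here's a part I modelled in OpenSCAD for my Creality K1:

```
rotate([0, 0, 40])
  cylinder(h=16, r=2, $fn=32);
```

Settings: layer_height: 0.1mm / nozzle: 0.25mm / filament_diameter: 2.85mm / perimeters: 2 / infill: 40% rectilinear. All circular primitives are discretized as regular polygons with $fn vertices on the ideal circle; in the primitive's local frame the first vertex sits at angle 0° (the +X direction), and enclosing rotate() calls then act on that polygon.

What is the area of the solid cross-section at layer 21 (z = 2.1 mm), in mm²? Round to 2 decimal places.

At z = 2.1 mm: the cylinder: section is a regular 32-gon, circumradius r=2 (area = (32/2)·2.000²·sin(360°/32) = 12.49 mm²); (rotated 40° about Z; rotation is an isometry so areas/perimeters/island counts are preserved). Overall, the cross-section is a single solid region. Net area = 12.49 mm².

12.49 mm²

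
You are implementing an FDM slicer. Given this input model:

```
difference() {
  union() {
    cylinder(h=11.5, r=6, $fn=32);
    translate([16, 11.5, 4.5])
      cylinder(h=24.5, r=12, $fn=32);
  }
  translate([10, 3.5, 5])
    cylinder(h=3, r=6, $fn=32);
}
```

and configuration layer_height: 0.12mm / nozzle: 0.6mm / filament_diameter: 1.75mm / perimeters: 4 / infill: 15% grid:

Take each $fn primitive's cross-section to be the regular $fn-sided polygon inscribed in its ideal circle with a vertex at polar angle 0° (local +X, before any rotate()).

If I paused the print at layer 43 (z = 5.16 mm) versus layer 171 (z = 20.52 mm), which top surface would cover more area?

Layer 43 (z = 5.16): the r=6 cylinder gives a regular 32-gon of circumradius 6 (constant along its height) (area = (32/2)·6.000²·sin(360°/32) = 112.37 mm²); the cylinder at (16, 11.5): section is a regular 32-gon, circumradius r=12 (area = (32/2)·12.000²·sin(360°/32) = 449.49 mm²); Taking the union: the 2 present regions are separate (no shared area or edge), so areas and boundary lengths simply add and each stays a separate island — area = 561.86 mm²; the r=6 cylinder at (10, 3.5) contributes a regular 32-gon of circumradius 6 (area = (32/2)·6.000²·sin(360°/32) = 112.37 mm²); Taking the first minus the rest: starting from the result so far (561.86 mm²), the r=6 cylinder at (10, 3.5) partially overlaps it — only the 78.56 mm² overlap (of its 112.37 mm²) is removed, clipping the outline — area = 483.30 mm². So its area = 483.30 mm². Layer 171 (z = 20.52): the cylinder is not intersected at this z (z outside [0, 11.5]); the cylinder at (16, 11.5): section is a regular 32-gon, circumradius r=12 (area = (32/2)·12.000²·sin(360°/32) = 449.49 mm²); Combining (union): only the r=12 cylinder at (16, 11.5) is present, so the union is just that shape — area = 449.49 mm²; the cylinder at (10, 3.5) is not intersected at this z (z outside [5, 8]); Subtracting the remaining from the first: none of the subtracted shapes is present at this height, so the result so far is unchanged — area = 449.49 mm². So its area = 449.49 mm². Layer 43 is larger (483.30 vs 449.49 mm²).

layer 43 (z = 5.16 mm)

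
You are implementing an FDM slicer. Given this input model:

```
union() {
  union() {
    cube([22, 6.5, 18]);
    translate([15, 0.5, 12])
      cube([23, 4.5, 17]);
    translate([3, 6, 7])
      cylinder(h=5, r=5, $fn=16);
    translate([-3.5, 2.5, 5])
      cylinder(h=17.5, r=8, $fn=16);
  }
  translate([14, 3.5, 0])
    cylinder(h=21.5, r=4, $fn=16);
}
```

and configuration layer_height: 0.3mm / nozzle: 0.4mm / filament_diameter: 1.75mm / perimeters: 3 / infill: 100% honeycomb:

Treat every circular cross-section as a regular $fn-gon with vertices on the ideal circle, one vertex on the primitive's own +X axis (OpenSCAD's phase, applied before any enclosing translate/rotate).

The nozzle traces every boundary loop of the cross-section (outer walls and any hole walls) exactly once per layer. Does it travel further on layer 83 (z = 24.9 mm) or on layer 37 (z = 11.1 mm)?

Layer 83 (z = 24.9): the cube does not reach this height (z outside [0, 18]); the cube at (15, 0.5) (footprint 23×4.5) is included at this height (perimeter 55.00 mm); the cylinder at (3, 6) is absent (z outside [7, 12]); the cylinder at (-3.5, 2.5) does not reach this height (z outside [5, 22.5]); Combining (union): only the 23×4.5 cube at (15, 0.5) is present, so the union is just that shape — boundary = 55.00 mm; the cylinder at (14, 3.5) is absent (z outside [0, 21.5]); Combining (union): only the result so far is present, so the union is just that shape — boundary = 55.00 mm. So its perimeter = 55.00 mm. Layer 37 (z = 11.1): the cube (footprint 22×6.5) is included at this height (perimeter 57.00 mm); the cube at (15, 0.5) is absent (z outside [12, 29]); the r=5 cylinder at (3, 6) gives a regular 16-gon of circumradius 5 (constant along its height) (perimeter = 2·16·5.000·sin(180°/16) = 31.21 mm); the cylinder at (-3.5, 2.5): section is a regular 16-gon, circumradius r=8 (perimeter = 2·16·8.000·sin(180°/16) = 49.94 mm); Merging all regions: the regions partially overlap (shared area 80.39 mm²), so the edge portions inside another operand are dropped and the merged outline is re-measured after clipping — boundary = 87.71 mm; the r=4 cylinder at (14, 3.5) gives a regular 16-gon of circumradius 4 (constant along its height) (perimeter = 2·16·4.000·sin(180°/16) = 24.97 mm); Merging all regions: the regions partially overlap (shared area 44.54 mm²), so the edge portions inside another operand are dropped and the merged outline is re-measured after clipping — boundary = 88.37 mm. So its perimeter = 88.37 mm. Layer 37 is larger (88.37 vs 55.00 mm).

layer 37 (z = 11.1 mm)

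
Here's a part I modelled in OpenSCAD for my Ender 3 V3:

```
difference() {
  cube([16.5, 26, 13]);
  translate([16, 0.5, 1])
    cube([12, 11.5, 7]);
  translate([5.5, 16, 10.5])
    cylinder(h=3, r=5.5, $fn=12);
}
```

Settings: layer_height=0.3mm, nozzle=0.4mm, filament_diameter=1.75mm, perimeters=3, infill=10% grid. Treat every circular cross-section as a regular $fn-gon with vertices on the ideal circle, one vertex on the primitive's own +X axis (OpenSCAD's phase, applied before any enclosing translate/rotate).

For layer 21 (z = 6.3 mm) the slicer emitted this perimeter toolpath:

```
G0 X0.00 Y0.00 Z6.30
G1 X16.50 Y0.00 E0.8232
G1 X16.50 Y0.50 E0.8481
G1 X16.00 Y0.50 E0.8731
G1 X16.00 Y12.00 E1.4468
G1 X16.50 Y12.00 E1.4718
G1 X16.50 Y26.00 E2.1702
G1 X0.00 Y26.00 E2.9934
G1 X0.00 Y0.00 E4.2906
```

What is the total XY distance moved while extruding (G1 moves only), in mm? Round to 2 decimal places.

86.00 mm

Sum the Euclidean lengths of each G1 segment: total = 86.00 mm.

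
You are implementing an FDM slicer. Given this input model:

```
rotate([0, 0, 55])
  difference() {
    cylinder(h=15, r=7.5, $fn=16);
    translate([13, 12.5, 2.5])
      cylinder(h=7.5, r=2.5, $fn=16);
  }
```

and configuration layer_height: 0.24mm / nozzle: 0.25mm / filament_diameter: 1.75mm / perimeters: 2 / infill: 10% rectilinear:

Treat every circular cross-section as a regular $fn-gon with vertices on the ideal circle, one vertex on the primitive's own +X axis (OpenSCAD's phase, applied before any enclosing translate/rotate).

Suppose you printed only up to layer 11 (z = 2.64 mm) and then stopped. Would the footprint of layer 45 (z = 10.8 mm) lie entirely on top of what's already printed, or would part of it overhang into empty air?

entirely on top

Compare the two slices. At z = 2.64: the cylinder: section is a regular 16-gon, circumradius r=7.5 (area = (16/2)·7.500²·sin(360°/16) = 172.21 mm²); the cylinder at (13, 12.5): section is a regular 16-gon, circumradius r=2.5 (area = (16/2)·2.500²·sin(360°/16) = 19.13 mm²); After the difference (first − rest): starting from the r=7.5 cylinder (172.21 mm²), the r=2.5 cylinder at (13, 12.5) misses the remaining region (no effect) — area = 172.21 mm²; (rotated 55° about Z; rotation is an isometry so areas/perimeters/island counts are preserved). At z = 10.8: the cylinder: section is a regular 16-gon, circumradius r=7.5 (area = (16/2)·7.500²·sin(360°/16) = 172.21 mm²); the cylinder at (13, 12.5) does not reach this height (z outside [2.5, 10]); Taking the first minus the rest: none of the subtracted shapes is present at this height, so the r=7.5 cylinder is unchanged — area = 172.21 mm²; (rotated 55° about Z; rotation is an isometry so areas/perimeters/island counts are preserved). Checking containment: the cross-section at z = 10.8 is a subset of the cross-section at z = 2.64.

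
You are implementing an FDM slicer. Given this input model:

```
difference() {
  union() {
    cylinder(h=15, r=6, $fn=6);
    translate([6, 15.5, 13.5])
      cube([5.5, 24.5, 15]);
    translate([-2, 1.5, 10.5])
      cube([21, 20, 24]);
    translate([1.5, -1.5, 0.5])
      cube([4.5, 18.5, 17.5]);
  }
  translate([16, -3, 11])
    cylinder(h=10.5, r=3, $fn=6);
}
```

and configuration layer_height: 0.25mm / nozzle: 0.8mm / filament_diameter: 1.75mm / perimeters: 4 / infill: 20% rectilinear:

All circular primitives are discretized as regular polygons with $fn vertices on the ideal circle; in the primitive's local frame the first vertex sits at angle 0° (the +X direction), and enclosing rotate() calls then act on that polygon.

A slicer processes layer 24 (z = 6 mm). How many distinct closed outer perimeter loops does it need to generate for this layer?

At z = 6 mm: the cylinder: section is a regular 6-gon, circumradius r=6; the cube at (6, 15.5) is absent (z outside [13.5, 28.5]); the cube at (-2, 1.5) is not intersected at this z (z outside [10.5, 34.5]); the cube at (1.5, -1.5) is present — its section is the full 4.5×18.5 rectangle; Taking the union: the regions partially overlap (shared area 21.69 mm²), so overlapping operands fuse into one piece — 1 connected region; the cylinder at (16, -3) is absent (z outside [11, 21.5]); After the difference (first − rest): none of the subtracted shapes is present at this height, so the result so far is unchanged — 1 connected region. The result has 1 disconnected region.

1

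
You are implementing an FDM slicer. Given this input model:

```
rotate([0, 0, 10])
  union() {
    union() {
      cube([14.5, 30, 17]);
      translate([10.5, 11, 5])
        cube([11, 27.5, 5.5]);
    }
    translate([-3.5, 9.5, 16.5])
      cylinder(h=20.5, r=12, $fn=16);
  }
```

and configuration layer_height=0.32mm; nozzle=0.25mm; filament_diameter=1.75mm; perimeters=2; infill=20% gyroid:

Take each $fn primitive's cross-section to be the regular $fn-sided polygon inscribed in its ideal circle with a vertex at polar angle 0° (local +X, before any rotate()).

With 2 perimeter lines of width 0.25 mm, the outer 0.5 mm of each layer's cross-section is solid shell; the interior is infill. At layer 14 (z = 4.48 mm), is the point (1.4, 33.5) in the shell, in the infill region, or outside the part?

At z = 4.48 mm: the cube (footprint 14.5×30) is included at this height; the cube at (10.5, 11) is absent (z outside [5, 10.5]); Taking the union: only the 14.5×30 cube is present, so the union is just that shape — 1 connected region; the cylinder at (-3.5, 9.5) is not intersected at this z (z outside [16.5, 37]); Taking the union: only the result so far is present, so the union is just that shape — 1 connected region; (rotated 10° about Z; rotation is an isometry so areas/perimeters/island counts are preserved). Overall, the cross-section is a single solid region. Undo the 10° rotation: the query point maps to (7.196, 32.748) in the un-rotated model frame. The nearest boundary edge runs (14.50, 30.00)→(0.00, 30.00); distance from the point to it = 2.75 mm. The point is not inside any of the regions above, so it lies outside the cross-section (2.75 mm from the nearest boundary).

outside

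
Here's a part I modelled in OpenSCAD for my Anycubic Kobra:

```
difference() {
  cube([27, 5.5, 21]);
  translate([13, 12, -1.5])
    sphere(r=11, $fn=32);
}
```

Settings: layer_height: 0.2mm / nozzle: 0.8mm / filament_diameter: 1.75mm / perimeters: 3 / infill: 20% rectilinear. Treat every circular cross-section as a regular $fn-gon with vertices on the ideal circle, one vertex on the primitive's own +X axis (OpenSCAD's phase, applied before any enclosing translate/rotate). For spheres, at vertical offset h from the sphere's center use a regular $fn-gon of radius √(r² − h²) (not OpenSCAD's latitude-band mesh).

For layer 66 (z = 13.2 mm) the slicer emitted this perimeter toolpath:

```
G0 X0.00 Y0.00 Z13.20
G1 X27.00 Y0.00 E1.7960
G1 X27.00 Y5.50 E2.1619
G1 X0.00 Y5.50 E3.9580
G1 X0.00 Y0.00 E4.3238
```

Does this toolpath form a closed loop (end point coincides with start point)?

Start point (G0): (0.00, 0.00). End point (last G1): the path returns to the start — closed.

yes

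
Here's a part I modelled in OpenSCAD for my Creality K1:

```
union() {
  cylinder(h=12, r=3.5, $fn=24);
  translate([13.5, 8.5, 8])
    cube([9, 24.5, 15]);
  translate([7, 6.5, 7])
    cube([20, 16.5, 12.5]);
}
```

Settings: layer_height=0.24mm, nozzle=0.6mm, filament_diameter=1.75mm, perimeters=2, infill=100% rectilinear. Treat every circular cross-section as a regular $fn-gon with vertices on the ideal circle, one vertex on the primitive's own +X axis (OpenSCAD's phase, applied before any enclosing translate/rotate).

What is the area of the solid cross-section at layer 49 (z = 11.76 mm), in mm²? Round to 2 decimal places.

458.05 mm²

At z = 11.76 mm: the cylinder: section is a regular 24-gon, circumradius r=3.5 (area = (24/2)·3.500²·sin(360°/24) = 38.05 mm²); the 9×24.5 cube at (13.5, 8.5) contributes its full rectangle (area 220.50 mm²); the 20×16.5 cube at (7, 6.5) contributes its full rectangle (area 330.00 mm²); Combining (union): the regions partially overlap — summed areas 588.55 mm² minus the doubly-counted overlap 130.50 mm² gives 458.05 mm² — area = 458.05 mm². Overall, the cross-section has 2 separate islands. Net area = 458.05 mm².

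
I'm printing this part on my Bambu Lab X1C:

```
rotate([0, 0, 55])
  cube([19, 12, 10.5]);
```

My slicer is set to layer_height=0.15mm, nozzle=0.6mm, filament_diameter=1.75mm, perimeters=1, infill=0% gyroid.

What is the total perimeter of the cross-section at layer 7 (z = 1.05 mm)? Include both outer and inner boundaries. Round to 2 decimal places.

At z = 1.05 mm: the 19×12 cube contributes its full rectangle (perimeter 62.00 mm); (whole slice rotated 55° about Z — lengths, areas and connectivity unchanged). Overall, the cross-section is a single solid region. Total boundary length (outer) = 62.00 mm.

62.00 mm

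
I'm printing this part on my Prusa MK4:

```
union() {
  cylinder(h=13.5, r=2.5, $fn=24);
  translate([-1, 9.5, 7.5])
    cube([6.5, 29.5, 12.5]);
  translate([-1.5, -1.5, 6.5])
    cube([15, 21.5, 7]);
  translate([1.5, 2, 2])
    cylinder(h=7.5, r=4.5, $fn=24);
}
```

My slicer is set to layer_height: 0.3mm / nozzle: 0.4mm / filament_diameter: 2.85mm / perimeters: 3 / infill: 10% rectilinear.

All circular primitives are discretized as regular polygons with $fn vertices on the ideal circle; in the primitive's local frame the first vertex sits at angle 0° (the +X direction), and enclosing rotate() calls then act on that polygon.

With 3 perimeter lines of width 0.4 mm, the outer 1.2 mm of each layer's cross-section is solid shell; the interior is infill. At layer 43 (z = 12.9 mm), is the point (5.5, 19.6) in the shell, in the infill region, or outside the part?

At z = 12.9 mm: the r=2.5 cylinder gives a regular 24-gon of circumradius 2.5 (constant along its height); the cube at (-1, 9.5) (footprint 6.5×29.5) is included at this height; the cube at (-1.5, -1.5) (footprint 15×21.5) is included at this height; the cylinder at (1.5, 2) does not reach this height (z outside [2, 9.5]); Taking the union: the regions partially overlap (shared area 82.33 mm²), so overlapping operands fuse into one piece — 1 connected region. Overall, the cross-section is a single solid region. The nearest boundary edge runs (5.50, 39.00)→(5.50, 20.00); distance from the point to it = 0.40 mm. The point is inside the cross-section, 0.40 mm from the nearest boundary — within the 1.2 mm shell band (3 × 0.4).

shell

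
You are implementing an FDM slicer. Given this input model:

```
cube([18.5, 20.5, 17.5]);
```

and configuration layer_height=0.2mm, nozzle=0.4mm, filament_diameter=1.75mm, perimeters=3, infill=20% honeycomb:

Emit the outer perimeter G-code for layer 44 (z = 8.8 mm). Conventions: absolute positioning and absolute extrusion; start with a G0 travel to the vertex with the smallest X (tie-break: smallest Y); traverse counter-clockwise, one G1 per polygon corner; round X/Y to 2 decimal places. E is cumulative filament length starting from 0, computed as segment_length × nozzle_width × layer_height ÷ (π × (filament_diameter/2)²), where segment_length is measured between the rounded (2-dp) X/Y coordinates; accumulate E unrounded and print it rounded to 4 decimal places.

At z = 8.8 mm: the 18.5×20.5 cube contributes its full rectangle. The outline is a single polygon with 4 vertices. Extrusion per mm of travel: 0.4 × 0.2 / (π × 0.875²) = 0.033260. Accumulating E over each segment gives final E = 2.5943.

G0 X0.00 Y0.00 Z8.80
G1 X18.50 Y0.00 E0.6153
G1 X18.50 Y20.50 E1.2971
G1 X0.00 Y20.50 E1.9125
G1 X0.00 Y0.00 E2.5943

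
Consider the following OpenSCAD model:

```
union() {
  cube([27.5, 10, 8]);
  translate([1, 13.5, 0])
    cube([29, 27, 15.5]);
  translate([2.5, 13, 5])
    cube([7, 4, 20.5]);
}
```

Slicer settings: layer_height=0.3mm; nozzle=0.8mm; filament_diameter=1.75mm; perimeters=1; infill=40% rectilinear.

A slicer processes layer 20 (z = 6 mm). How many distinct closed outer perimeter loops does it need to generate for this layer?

2

At z = 6 mm: the cube (footprint 27.5×10) is included at this height; the cube at (1, 13.5) is present — its section is the full 29×27 rectangle; the cube at (2.5, 13) is present — its section is the full 7×4 rectangle; Taking the union: the regions partially overlap (shared area 24.50 mm²), so overlapping operands fuse into one piece — 2 connected regions. The result has 2 disconnected regions.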